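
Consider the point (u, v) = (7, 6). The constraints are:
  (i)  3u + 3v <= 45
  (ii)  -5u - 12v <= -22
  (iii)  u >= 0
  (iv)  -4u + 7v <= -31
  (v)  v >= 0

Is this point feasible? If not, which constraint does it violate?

Constraint (iv): -4u + 7v = 14, which is not ≤ -31. All other constraints are satisfied.

not feasible — violates (iv)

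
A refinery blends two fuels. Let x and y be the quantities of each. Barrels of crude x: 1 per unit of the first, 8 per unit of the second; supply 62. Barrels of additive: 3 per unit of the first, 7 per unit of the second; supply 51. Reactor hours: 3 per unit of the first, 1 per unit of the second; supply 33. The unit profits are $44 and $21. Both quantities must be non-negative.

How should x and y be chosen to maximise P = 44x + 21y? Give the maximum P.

x = 10, y = 3, maximum P = 503

Feasible corners and P = 44x + 21y:
  (0, 0) → P = 0
  (0, 51/7) → P = 153
  (11, 0) → P = 484
  (10, 3) → P = 503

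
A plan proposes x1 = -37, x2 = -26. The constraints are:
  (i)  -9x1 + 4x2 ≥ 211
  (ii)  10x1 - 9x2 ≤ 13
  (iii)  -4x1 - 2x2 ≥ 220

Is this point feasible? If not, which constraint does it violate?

Constraint (iii): -4x1 - 2x2 = 200, which is not ≥ 220. All other constraints are satisfied.

not feasible — violates (iii)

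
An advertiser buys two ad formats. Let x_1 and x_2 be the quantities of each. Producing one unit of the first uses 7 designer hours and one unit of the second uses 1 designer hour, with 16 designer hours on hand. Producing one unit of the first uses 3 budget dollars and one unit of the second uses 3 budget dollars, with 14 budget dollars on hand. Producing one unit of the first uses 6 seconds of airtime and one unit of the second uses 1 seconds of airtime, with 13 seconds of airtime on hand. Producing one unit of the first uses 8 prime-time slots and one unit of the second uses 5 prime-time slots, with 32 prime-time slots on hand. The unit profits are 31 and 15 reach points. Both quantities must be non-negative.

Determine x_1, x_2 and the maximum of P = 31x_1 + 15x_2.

x_1 = 5/3, x_2 = 3, maximum P = 290/3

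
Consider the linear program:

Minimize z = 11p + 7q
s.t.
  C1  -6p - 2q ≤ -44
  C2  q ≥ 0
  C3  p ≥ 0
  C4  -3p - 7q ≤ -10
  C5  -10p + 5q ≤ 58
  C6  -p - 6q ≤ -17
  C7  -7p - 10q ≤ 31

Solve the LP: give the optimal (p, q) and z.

p = 115/17, q = 29/17, minimum z = 1468/17

Feasible corners and z = 11p + 7q:
  (52/25, 394/25) → z = 666/5
  (115/17, 29/17) → z = 1468/17
  (17, 0) → z = 187
The feasible region is unbounded (it extends along (1, 0), (1, 2)), but z strictly increases along every unbounded feasible direction, so there is no improving ray and the minimum is attained at a vertex.

At the optimal vertex, -6p - 2q = -44 and -p - 6q = -17.
Solving simultaneously gives p = 115/17, q = 29/17.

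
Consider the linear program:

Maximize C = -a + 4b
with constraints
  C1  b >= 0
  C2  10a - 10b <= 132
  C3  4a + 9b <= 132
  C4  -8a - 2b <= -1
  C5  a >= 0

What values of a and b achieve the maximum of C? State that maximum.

Corner points and C = -a + 4b:
  (66/5, 0) → C = -66/5
  (1/8, 0) → C = -1/8
  (1254/65, 396/65) → C = 66/13
  (0, 44/3) → C = 176/3
  (0, 1/2) → C = 2

a = 0, b = 44/3, maximum C = 176/3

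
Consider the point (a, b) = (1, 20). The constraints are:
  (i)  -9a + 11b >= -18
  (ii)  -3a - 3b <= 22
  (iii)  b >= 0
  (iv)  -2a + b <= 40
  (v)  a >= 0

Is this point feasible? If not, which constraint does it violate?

feasible

(i): 211 ≥ -18 ✓
(ii): -63 ≤ 22 ✓
(iii): 20 ≥ 0 ✓
(iv): 18 ≤ 40 ✓
(v): 1 ≥ 0 ✓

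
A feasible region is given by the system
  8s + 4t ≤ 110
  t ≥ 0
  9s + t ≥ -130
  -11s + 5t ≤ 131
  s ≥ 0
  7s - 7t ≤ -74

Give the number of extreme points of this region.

Intersecting each pair of boundary lines and keeping only the points that satisfy every inequality leaves:
  (13/42, 1129/42)
  (79/14, 227/14)
  (0, 131/5)
  (0, 74/7)

4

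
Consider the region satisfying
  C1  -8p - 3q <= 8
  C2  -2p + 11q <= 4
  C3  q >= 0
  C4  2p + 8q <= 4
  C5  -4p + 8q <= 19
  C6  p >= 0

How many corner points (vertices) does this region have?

Intersecting each pair of boundary lines and keeping only the points that satisfy every inequality leaves:
  (6/19, 8/19)
  (0, 4/11)
  (2, 0)
  (0, 0)

4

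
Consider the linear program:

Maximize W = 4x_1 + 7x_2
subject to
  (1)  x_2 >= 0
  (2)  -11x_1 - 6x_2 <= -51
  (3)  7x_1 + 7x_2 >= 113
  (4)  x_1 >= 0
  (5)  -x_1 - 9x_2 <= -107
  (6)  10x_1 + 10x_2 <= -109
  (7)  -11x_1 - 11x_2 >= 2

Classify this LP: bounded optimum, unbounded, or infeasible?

Constraints 7x_1 + 7x_2 ≥ 113 and 10x_1 + 10x_2 ≤ -109 have parallel boundaries but demand opposite sides — no point can satisfy both, so the region is empty.

infeasible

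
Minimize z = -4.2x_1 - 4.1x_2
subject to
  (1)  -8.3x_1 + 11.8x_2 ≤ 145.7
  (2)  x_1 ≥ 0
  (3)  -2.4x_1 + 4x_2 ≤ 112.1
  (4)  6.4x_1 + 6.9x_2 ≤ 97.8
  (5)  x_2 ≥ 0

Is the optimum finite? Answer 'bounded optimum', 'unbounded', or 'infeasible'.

Vertices and z = -4.2x_1 - 4.1x_2:
  (0, 1457/118) → z = -59737/1180
  (14871/13279, 174422/13279) → z = -3887942/66395
  (0, 0) → z = 0
  (15.28125, 0) → z = -64.18125
The feasible region has finitely many vertices and no improving ray; the minimum is -64.18125 at (15.28125, 0).

bounded optimum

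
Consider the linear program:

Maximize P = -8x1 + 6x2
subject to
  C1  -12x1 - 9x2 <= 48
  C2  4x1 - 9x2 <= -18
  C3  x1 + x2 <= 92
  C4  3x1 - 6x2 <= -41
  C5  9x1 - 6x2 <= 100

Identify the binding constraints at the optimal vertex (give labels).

Corner points and P = -8x1 + 6x2:
  (-292, 384) → P = 4640
  (-73/11, 116/33) → P = 816/11
  (652/15, 728/15) → P = -848/15
  (47/2, 223/12) → P = -153/2

The maximum is at (-292, 384). Substituting into each constraint, equality holds for C1 and C3; the remaining constraints have slack.

C1 and C3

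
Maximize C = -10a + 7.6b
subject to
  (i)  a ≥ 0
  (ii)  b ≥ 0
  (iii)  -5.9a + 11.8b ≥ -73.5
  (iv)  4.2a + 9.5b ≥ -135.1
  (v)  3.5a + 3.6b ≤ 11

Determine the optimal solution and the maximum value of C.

At the optimal vertex, a = 0 and 3.5a + 3.6b = 11.
Solving simultaneously gives a = 0, b = 55/18.

a = 0, b = 55/18, maximum C = 209/9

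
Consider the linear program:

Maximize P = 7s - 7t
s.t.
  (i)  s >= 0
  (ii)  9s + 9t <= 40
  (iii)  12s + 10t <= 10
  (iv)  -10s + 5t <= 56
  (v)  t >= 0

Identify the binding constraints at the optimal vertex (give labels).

Vertices and P = 7s - 7t:
  (0, 1) → P = -7
  (0, 0) → P = 0
  (5/6, 0) → P = 35/6

The maximum is at (5/6, 0). Substituting into each constraint, equality holds for (iii) and (v); the remaining constraints have slack.

(iii) and (v)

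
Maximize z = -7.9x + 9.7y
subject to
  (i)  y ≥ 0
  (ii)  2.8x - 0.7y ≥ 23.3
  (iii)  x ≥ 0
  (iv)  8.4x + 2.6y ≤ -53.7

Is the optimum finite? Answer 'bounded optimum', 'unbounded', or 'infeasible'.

The boundaries y = 0 and 2.8x - 0.7y = 23.3 meet at (233/28, 0), but that point violates 8.4x + 2.6y ≤ -53.7. Every candidate vertex is excluded by some other constraint, so the feasible region is empty.

infeasible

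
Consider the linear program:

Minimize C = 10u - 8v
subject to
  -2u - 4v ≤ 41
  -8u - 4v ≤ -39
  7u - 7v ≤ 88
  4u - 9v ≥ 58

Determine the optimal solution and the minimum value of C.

Extreme points and C = 10u - 8v:
  (625/84, -431/84) → C = 4849/42
  (53/8, -7/2) → C = 377/4
  (386/35, -54/35) → C = 4292/35

u = 53/8, v = -7/2, minimum C = 377/4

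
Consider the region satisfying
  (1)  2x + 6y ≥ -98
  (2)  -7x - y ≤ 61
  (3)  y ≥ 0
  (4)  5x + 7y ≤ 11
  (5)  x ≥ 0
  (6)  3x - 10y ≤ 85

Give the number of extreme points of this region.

3

The feasible vertices (each the meet of two boundaries and inside every other half-plane) are:
  (11/5, 0)
  (0, 0)
  (0, 11/7)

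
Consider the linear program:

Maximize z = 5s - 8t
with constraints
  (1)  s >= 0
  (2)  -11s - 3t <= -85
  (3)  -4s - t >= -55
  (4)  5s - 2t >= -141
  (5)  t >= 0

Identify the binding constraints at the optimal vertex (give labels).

Corner points and z = 5s - 8t:
  (0, 85/3) → z = -680/3
  (0, 55) → z = -440
  (85/11, 0) → z = 425/11
  (55/4, 0) → z = 275/4

The maximum is at (55/4, 0). Substituting into each constraint, equality holds for (3) and (5); the remaining constraints have slack.

(3) and (5)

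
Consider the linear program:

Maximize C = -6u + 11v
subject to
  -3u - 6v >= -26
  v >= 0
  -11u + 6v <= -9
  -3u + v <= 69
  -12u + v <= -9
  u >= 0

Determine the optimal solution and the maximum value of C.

u = 5/2, v = 37/12, maximum C = 227/12

Feasible corners and C = -6u + 11v:
  (26/3, 0) → C = -52
  (5/2, 37/12) → C = 227/12
  (9/11, 0) → C = -54/11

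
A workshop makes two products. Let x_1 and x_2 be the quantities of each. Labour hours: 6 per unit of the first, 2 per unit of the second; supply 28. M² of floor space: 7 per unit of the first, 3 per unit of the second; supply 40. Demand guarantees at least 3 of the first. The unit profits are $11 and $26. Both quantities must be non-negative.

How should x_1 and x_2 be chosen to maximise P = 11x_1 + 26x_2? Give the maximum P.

Corner points and P = 11x_1 + 26x_2:
  (14/3, 0) → P = 154/3
  (3, 0) → P = 33
  (3, 5) → P = 163

x_1 = 3, x_2 = 5, maximum P = 163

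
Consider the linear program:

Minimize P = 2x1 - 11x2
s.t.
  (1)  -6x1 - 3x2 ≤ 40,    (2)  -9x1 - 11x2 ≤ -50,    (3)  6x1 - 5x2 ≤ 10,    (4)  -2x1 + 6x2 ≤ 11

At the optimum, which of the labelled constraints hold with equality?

(3) and (4)

Vertices and P = 2x1 - 11x2:
  (120/37, 70/37) → P = -530/37
  (179/76, 199/76) → P = -1831/76
  (115/26, 43/13) → P = -358/13

The minimum is at (115/26, 43/13). Substituting into each constraint, equality holds for (3) and (4); the remaining constraints have slack.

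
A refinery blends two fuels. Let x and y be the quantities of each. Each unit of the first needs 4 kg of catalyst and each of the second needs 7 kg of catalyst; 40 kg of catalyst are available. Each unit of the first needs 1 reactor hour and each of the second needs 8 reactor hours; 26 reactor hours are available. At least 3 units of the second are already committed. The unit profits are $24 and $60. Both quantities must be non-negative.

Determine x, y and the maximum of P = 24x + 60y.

x = 2, y = 3, maximum P = 228

Vertices and P = 24x + 60y:
  (0, 13/4) → P = 195
  (0, 3) → P = 180
  (2, 3) → P = 228

The binding constraints are x + 8y = 26 and y = 3.
Solving simultaneously gives x = 2, y = 3.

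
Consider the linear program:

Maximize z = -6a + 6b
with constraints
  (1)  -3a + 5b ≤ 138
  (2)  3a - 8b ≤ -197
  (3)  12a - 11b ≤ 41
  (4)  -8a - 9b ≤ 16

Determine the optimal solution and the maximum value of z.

Extreme points and z = -6a + 6b:
  (-119/9, 59/3) → z = 592/3
  (1723/27, 593/9) → z = 112/9
  (2495/63, 829/21) → z = -16/21

The binding constraints are -3a + 5b = 138 and 3a - 8b = -197.
Solving simultaneously gives a = -119/9, b = 59/3.

a = -119/9, b = 59/3, maximum z = 592/3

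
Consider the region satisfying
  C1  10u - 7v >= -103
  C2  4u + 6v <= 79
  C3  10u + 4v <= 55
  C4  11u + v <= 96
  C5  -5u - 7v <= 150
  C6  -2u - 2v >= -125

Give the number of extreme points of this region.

5

Pairwise boundary intersections that survive every other constraint:
  (-65/88, 601/44)
  (-253/15, -197/21)
  (7/22, 285/22)
  (329/34, -355/34)
  (137/12, -355/12)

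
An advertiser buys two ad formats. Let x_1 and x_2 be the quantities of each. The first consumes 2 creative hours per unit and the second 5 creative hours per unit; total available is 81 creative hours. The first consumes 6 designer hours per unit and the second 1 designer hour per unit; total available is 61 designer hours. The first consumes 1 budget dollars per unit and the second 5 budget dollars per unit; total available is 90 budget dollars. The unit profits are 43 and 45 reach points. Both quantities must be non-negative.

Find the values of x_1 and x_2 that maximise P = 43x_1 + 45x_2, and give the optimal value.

Extreme points and P = 43x_1 + 45x_2:
  (0, 0) → P = 0
  (0, 81/5) → P = 729
  (61/6, 0) → P = 2623/6
  (8, 13) → P = 929

x_1 = 8, x_2 = 13, maximum P = 929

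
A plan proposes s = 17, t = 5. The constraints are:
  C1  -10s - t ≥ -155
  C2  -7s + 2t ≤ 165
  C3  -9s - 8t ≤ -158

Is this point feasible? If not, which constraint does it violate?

not feasible — violates C1

Constraint C1: -10s - t = -175, which is not ≥ -155. All other constraints are satisfied.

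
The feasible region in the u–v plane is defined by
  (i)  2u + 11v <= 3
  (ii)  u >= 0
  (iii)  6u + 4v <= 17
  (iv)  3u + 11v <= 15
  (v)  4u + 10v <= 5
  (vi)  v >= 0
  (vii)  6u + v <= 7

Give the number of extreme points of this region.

Of the 21 pairwise boundary intersections, those satisfying every inequality are:
  (0, 3/11)
  (25/24, 1/12)
  (0, 0)
  (65/56, 1/28)
  (7/6, 0)

5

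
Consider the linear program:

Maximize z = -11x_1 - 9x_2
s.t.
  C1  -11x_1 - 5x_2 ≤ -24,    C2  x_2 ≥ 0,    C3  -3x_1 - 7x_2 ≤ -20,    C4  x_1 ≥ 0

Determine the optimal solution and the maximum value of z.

x_1 = 34/31, x_2 = 74/31, maximum z = -1040/31

Vertices and z = -11x_1 - 9x_2:
  (34/31, 74/31) → z = -1040/31
  (0, 24/5) → z = -216/5
  (20/3, 0) → z = -220/3
The feasible region is unbounded (it extends along (0, 1), (1, 0)), but z strictly decreases along every unbounded feasible direction, so there is no improving ray and the maximum is attained at a vertex.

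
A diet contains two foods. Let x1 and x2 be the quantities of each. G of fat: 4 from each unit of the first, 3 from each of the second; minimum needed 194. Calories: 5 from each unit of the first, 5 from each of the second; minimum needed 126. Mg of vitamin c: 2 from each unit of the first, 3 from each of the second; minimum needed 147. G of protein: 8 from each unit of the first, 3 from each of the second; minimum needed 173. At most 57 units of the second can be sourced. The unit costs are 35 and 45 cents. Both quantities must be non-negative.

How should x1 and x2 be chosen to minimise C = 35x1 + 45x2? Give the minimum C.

Vertices and C = 35x1 + 45x2:
  (147/2, 0) → C = 5145/2
  (47/2, 100/3) → C = 4645/2
  (23/4, 57) → C = 11065/4
The feasible region is unbounded (it extends along (1, 0)), but C strictly increases along every unbounded feasible direction, so there is no improving ray and the minimum is attained at a vertex.

The binding constraints are 4x1 + 3x2 = 194 and 2x1 + 3x2 = 147.
Solving simultaneously gives x1 = 47/2, x2 = 100/3.

x1 = 47/2, x2 = 100/3, minimum C = 4645/2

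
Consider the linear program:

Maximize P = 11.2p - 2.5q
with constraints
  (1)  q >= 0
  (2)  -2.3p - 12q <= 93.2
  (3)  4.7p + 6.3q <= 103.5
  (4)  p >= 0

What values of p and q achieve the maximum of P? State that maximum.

p = 1035/47, q = 0, maximum P = 11592/47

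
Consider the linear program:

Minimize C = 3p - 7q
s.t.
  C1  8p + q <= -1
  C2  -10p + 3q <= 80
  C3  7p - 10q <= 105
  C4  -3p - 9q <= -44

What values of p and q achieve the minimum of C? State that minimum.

p = -83/34, q = 315/17, minimum C = -4659/34

Extreme points and C = 3p - 7q:
  (-83/34, 315/17) → C = -4659/34
  (-53/69, 355/69) → C = -2644/69
  (-196/33, 680/99) → C = -6524/99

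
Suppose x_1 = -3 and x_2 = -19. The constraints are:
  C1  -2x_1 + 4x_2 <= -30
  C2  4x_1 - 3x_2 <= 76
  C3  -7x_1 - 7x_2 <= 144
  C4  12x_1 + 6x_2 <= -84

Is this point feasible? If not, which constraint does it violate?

Constraint C3: -7x_1 - 7x_2 = 154, which is not ≤ 144. All other constraints are satisfied.

not feasible — violates C3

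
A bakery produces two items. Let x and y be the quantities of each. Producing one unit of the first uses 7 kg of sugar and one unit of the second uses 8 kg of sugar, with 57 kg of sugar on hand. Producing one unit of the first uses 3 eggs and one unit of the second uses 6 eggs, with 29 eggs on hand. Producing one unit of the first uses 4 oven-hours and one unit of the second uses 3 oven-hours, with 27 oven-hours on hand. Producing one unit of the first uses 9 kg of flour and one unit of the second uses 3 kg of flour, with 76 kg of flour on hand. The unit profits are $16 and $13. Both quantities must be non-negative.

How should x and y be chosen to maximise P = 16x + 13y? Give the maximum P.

x = 5, y = 7/3, maximum P = 331/3

Extreme points and P = 16x + 13y:
  (0, 0) → P = 0
  (0, 29/6) → P = 377/6
  (27/4, 0) → P = 108
  (5, 7/3) → P = 331/3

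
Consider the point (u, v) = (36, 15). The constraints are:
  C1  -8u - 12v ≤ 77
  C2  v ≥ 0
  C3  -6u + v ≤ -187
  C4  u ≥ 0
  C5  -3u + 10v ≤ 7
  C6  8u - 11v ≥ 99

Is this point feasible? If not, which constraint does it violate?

Constraint C5: -3u + 10v = 42, which is not ≤ 7. All other constraints are satisfied.

not feasible — violates C5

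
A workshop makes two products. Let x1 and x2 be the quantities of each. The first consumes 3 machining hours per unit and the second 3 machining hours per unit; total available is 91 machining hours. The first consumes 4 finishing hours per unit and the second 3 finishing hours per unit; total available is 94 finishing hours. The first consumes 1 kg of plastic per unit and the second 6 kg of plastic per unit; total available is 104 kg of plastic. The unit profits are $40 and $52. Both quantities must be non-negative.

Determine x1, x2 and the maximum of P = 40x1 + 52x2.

Extreme points and P = 40x1 + 52x2:
  (0, 0) → P = 0
  (0, 52/3) → P = 2704/3
  (47/2, 0) → P = 940
  (12, 46/3) → P = 3832/3

x1 = 12, x2 = 46/3, maximum P = 3832/3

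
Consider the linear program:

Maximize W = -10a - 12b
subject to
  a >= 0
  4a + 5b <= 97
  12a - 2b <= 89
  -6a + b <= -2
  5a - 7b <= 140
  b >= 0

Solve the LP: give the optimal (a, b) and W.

a = 1/3, b = 0, maximum W = -10/3

Vertices and W = -10a - 12b:
  (639/68, 202/17) → W = -8043/34
  (107/34, 287/17) → W = -3979/17
  (89/12, 0) → W = -445/6
  (1/3, 0) → W = -10/3

At the optimal vertex, -6a + b = -2 and b = 0.
Solving simultaneously gives a = 1/3, b = 0.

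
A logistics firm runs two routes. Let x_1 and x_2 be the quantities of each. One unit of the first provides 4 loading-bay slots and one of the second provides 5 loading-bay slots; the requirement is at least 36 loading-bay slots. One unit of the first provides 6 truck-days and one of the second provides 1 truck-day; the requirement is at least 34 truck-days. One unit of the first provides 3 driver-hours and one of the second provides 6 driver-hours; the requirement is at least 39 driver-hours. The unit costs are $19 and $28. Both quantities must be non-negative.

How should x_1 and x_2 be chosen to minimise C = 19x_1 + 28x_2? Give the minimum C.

x_1 = 5, x_2 = 4, minimum C = 207

Corner points and C = 19x_1 + 28x_2:
  (0, 34) → C = 952
  (13, 0) → C = 247
  (5, 4) → C = 207
The feasible region is unbounded (it extends along (0, 1), (1, 0)), but C strictly increases along every unbounded feasible direction, so there is no improving ray and the minimum is attained at a vertex.

The optimum lies where 6x_1 + x_2 = 34 and 3x_1 + 6x_2 = 39.
Solving simultaneously gives x_1 = 5, x_2 = 4.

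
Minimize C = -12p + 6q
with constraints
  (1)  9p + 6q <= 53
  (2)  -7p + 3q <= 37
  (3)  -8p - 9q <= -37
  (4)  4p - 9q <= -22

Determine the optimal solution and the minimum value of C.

Feasible corners and C = -12p + 6q:
  (-21/23, 704/69) → C = 1660/23
  (23/7, 82/21) → C = -16
  (-74/29, 185/29) → C = 1998/29
  (5/4, 3) → C = 3

The binding constraints are 9p + 6q = 53 and 4p - 9q = -22.
Solving simultaneously gives p = 23/7, q = 82/21.

p = 23/7, q = 82/21, minimum C = -16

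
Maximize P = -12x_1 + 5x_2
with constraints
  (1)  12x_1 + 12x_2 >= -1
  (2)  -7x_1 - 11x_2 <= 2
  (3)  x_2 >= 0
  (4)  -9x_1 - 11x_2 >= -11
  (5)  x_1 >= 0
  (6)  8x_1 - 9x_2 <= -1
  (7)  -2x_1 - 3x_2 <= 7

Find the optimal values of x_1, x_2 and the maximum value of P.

x_1 = 0, x_2 = 1, maximum P = 5

Feasible corners and P = -12x_1 + 5x_2:
  (0, 1) → P = 5
  (88/169, 97/169) → P = -571/169
  (0, 1/9) → P = 5/9

At the optimal vertex, -9x_1 - 11x_2 = -11 and x_1 = 0.
Solving simultaneously gives x_1 = 0, x_2 = 1.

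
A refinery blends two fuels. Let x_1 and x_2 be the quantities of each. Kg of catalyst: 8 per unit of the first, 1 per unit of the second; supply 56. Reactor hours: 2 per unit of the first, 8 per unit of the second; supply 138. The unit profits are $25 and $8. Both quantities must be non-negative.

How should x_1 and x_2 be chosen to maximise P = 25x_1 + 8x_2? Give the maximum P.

Corner points and P = 25x_1 + 8x_2:
  (0, 0) → P = 0
  (0, 69/4) → P = 138
  (7, 0) → P = 175
  (5, 16) → P = 253

x_1 = 5, x_2 = 16, maximum P = 253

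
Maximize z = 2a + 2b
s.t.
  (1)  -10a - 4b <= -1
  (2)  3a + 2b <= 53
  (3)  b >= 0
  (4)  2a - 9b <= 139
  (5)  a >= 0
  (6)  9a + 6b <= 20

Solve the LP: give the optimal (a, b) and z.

a = 0, b = 10/3, maximum z = 20/3

Feasible corners and z = 2a + 2b:
  (1/10, 0) → z = 1/5
  (0, 1/4) → z = 1/2
  (20/9, 0) → z = 40/9
  (0, 10/3) → z = 20/3

The binding constraints are a = 0 and 9a + 6b = 20.
Solving simultaneously gives a = 0, b = 10/3.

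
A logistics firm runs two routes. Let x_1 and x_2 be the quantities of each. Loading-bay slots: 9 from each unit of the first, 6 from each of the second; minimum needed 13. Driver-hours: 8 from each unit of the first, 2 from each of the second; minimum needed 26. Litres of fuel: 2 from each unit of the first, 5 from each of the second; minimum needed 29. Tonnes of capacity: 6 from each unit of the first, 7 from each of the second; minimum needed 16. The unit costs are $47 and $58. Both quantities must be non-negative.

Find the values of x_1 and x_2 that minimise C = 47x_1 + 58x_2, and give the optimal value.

Corner points and C = 47x_1 + 58x_2:
  (0, 13) → C = 754
  (29/2, 0) → C = 1363/2
  (2, 5) → C = 384
The feasible region is unbounded (it extends along (0, 1), (1, 0)), but C strictly increases along every unbounded feasible direction, so there is no improving ray and the minimum is attained at a vertex.

x_1 = 2, x_2 = 5, minimum C = 384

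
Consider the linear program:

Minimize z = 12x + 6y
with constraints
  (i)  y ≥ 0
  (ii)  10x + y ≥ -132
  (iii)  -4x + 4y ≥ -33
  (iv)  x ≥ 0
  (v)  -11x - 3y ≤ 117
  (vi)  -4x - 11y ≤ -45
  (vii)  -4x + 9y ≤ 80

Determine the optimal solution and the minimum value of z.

Vertices and z = 12x + 6y:
  (181/20, 4/5) → z = 567/5
  (617/20, 113/5) → z = 2529/5
  (0, 45/11) → z = 270/11
  (0, 80/9) → z = 160/3

The optimum lies where x = 0 and -4x - 11y = -45.
Solving simultaneously gives x = 0, y = 45/11.

x = 0, y = 45/11, minimum z = 270/11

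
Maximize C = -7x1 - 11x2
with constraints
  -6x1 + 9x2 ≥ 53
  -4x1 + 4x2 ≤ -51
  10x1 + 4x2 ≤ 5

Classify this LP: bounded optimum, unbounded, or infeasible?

The boundaries -6x1 + 9x2 = 53 and -4x1 + 4x2 = -51 meet at (671/12, 259/6), but that point violates 10x1 + 4x2 ≤ 5. Every candidate vertex is excluded by some other constraint, so the feasible region is empty.

infeasible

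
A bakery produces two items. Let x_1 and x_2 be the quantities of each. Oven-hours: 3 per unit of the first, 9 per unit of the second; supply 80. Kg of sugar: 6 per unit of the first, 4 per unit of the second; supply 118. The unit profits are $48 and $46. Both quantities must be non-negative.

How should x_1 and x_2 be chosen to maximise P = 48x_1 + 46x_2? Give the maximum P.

Extreme points and P = 48x_1 + 46x_2:
  (0, 0) → P = 0
  (0, 80/9) → P = 3680/9
  (59/3, 0) → P = 944
  (53/3, 3) → P = 986

x_1 = 53/3, x_2 = 3, maximum P = 986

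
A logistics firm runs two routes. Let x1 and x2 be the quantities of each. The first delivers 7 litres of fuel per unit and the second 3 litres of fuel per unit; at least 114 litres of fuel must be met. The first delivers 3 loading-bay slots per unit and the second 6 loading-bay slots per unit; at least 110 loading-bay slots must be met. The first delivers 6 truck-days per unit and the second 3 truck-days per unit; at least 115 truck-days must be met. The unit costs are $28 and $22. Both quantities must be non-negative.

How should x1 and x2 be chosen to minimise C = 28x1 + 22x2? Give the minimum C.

Feasible corners and C = 28x1 + 22x2:
  (0, 115/3) → C = 2530/3
  (110/3, 0) → C = 3080/3
  (40/3, 35/3) → C = 630
The feasible region is unbounded (it extends along (0, 1), (1, 0)), but C strictly increases along every unbounded feasible direction, so there is no improving ray and the minimum is attained at a vertex.

The optimum lies where 3x1 + 6x2 = 110 and 6x1 + 3x2 = 115.
Solving simultaneously gives x1 = 40/3, x2 = 35/3.

x1 = 40/3, x2 = 35/3, minimum C = 630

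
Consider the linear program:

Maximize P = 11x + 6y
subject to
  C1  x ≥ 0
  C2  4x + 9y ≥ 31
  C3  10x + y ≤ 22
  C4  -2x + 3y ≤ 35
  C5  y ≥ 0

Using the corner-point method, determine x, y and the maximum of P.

Vertices and P = 11x + 6y:
  (0, 31/9) → P = 62/3
  (0, 35/3) → P = 70
  (167/86, 111/43) → P = 3169/86
  (31/32, 197/16) → P = 2705/32

The optimum lies where 10x + y = 22 and -2x + 3y = 35.
Solving simultaneously gives x = 31/32, y = 197/16.

x = 31/32, y = 197/16, maximum P = 2705/32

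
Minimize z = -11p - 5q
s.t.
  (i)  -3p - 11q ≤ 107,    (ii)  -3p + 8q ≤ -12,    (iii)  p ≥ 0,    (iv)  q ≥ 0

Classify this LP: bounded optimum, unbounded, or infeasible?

From the feasible point (4, 0), moving in the direction (8, 3) keeps every constraint satisfied while z decreases without bound.

unbounded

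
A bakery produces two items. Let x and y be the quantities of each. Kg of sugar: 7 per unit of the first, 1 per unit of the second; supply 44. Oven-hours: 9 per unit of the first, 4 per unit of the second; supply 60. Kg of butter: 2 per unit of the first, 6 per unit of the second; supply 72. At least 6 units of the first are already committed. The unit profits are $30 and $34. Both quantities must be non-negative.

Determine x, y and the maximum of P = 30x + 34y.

x = 6, y = 3/2, maximum P = 231

Vertices and P = 30x + 34y:
  (44/7, 0) → P = 1320/7
  (6, 0) → P = 180
  (116/19, 24/19) → P = 4296/19
  (6, 3/2) → P = 231

At the optimal vertex, 9x + 4y = 60 and x = 6.
Solving simultaneously gives x = 6, y = 3/2.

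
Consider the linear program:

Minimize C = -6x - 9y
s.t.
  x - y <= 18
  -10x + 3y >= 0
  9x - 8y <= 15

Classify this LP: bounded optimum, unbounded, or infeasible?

From the feasible point (-129, -147), moving in the direction (3, 10) keeps every constraint satisfied while C decreases without bound.

unbounded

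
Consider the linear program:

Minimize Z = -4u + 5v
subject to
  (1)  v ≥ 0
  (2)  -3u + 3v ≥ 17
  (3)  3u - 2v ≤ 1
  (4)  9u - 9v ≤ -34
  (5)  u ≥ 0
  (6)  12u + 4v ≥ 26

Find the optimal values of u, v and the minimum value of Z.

u = 5/24, v = 47/8, minimum Z = 685/24

Extreme points and Z = -4u + 5v:
  (37/3, 18) → Z = 122/3
  (5/24, 47/8) → Z = 685/24
  (0, 13/2) → Z = 65/2
The feasible region is unbounded (it extends along (0, 1), (2, 3)), but Z strictly increases along every unbounded feasible direction, so there is no improving ray and the minimum is attained at a vertex.

The binding constraints are -3u + 3v = 17 and 12u + 4v = 26.
Solving simultaneously gives u = 5/24, v = 47/8.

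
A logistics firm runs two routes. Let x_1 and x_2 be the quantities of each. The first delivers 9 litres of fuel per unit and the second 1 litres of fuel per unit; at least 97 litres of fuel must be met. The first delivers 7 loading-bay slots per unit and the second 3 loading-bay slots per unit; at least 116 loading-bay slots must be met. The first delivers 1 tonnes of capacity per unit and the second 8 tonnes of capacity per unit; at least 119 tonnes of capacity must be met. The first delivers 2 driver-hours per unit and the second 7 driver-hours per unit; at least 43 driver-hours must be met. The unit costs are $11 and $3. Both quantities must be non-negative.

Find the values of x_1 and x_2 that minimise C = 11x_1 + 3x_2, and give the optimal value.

Vertices and C = 11x_1 + 3x_2:
  (0, 97) → C = 291
  (119, 0) → C = 1309
  (35/4, 73/4) → C = 151
  (571/53, 717/53) → C = 8432/53
The feasible region is unbounded (it extends along (0, 1), (1, 0)), but C strictly increases along every unbounded feasible direction, so there is no improving ray and the minimum is attained at a vertex.

At the optimal vertex, 9x_1 + x_2 = 97 and 7x_1 + 3x_2 = 116.
Solving simultaneously gives x_1 = 35/4, x_2 = 73/4.

x_1 = 35/4, x_2 = 73/4, minimum C = 151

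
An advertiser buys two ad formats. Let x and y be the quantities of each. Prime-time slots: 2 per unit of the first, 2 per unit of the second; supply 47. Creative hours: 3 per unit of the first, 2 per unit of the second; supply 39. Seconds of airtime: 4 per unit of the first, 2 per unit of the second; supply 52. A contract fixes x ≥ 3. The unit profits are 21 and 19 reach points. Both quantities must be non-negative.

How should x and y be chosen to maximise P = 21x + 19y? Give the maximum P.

x = 3, y = 15, maximum P = 348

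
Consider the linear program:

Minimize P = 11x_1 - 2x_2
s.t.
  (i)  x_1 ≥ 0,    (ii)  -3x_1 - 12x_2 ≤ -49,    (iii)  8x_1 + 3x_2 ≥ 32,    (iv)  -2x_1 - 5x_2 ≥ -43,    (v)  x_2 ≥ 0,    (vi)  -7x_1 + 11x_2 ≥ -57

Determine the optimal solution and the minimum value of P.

The optimum lies where 8x_1 + 3x_2 = 32 and -2x_1 - 5x_2 = -43.
Solving simultaneously gives x_1 = 31/34, x_2 = 140/17.

x_1 = 31/34, x_2 = 140/17, minimum P = -219/34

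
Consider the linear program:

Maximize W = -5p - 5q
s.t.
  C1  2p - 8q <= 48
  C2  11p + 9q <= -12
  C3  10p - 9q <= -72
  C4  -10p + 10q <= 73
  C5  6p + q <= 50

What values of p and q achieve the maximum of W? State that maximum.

Corner points and W = -5p - 5q:
  (-504/31, -312/31) → W = 4080/31
  (-266/15, -313/30) → W = 845/6
  (-63/10, 1) → W = 53/2

At the optimal vertex, 2p - 8q = 48 and -10p + 10q = 73.
Solving simultaneously gives p = -266/15, q = -313/30.

p = -266/15, q = -313/30, maximum W = 845/6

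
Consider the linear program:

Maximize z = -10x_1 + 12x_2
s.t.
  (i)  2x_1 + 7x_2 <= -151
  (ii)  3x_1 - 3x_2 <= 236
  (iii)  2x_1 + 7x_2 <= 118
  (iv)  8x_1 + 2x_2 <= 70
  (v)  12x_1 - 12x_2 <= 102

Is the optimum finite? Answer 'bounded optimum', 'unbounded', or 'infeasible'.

unbounded

From the feasible point (-61/6, -56/3), moving in the direction (-7, 2) keeps every constraint satisfied while z increases without bound.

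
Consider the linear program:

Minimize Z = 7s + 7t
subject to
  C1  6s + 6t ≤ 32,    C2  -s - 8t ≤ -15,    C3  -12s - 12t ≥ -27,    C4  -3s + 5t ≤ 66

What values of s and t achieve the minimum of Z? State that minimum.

s = -453/29, t = 111/29, minimum Z = -2394/29

Vertices and Z = 7s + 7t:
  (3/7, 51/28) → Z = 63/4
  (-453/29, 111/29) → Z = -2394/29
  (-219/32, 291/32) → Z = 63/4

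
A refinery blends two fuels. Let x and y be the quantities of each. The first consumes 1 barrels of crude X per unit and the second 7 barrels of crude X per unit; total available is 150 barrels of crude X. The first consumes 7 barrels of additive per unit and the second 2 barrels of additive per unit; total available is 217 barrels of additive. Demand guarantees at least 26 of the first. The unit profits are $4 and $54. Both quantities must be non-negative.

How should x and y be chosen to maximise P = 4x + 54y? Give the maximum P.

Extreme points and P = 4x + 54y:
  (31, 0) → P = 124
  (26, 0) → P = 104
  (26, 35/2) → P = 1049

x = 26, y = 35/2, maximum P = 1049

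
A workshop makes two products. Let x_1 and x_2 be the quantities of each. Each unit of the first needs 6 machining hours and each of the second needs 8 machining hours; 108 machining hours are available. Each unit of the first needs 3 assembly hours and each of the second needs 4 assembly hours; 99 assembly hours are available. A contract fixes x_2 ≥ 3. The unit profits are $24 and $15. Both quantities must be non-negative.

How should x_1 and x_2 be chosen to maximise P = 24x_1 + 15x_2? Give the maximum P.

Extreme points and P = 24x_1 + 15x_2:
  (0, 27/2) → P = 405/2
  (0, 3) → P = 45
  (14, 3) → P = 381

x_1 = 14, x_2 = 3, maximum P = 381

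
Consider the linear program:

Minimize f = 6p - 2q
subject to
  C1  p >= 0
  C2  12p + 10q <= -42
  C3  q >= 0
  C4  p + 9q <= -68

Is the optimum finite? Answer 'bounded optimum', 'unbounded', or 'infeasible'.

The boundaries p = 0 and p + 9q = -68 meet at (0, -68/9), but that point violates q ≥ 0. Every candidate vertex is excluded by some other constraint, so the feasible region is empty.

infeasible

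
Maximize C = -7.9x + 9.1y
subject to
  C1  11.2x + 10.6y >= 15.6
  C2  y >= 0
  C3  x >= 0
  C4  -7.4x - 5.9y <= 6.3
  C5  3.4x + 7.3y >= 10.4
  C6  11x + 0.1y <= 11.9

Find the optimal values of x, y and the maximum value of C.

Extreme points and C = -7.9x + 9.1y:
  (0, 78/53) → C = 3549/265
  (91/1143, 1586/1143) → C = 137137/11430
  (0, 119) → C = 10829/10
  (8583/7996, 3697/3998) → C = -5203/79960

x = 0, y = 119, maximum C = 1082.9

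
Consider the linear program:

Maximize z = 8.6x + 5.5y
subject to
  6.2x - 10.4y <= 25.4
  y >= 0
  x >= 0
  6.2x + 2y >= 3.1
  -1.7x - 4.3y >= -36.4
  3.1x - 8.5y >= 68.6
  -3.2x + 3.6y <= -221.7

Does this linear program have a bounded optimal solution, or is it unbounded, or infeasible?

infeasible

The boundaries 3.1x - 8.5y = 68.6 and -3.2x + 3.6y = -221.7 meet at (163749/1604, 46775/1604), but that point violates 6.2x - 10.4y ≤ 25.4. Every candidate vertex is excluded by some other constraint, so the feasible region is empty.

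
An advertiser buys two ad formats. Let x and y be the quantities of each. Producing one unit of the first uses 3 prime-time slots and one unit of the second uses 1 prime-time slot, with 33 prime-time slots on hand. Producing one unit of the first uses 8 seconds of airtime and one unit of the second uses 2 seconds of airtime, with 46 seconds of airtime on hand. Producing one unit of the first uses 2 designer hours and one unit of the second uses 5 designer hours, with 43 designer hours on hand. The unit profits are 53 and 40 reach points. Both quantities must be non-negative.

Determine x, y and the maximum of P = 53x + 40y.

x = 4, y = 7, maximum P = 492

Feasible corners and P = 53x + 40y:
  (0, 0) → P = 0
  (0, 43/5) → P = 344
  (23/4, 0) → P = 1219/4
  (4, 7) → P = 492

The binding constraints are 8x + 2y = 46 and 2x + 5y = 43.
Solving simultaneously gives x = 4, y = 7.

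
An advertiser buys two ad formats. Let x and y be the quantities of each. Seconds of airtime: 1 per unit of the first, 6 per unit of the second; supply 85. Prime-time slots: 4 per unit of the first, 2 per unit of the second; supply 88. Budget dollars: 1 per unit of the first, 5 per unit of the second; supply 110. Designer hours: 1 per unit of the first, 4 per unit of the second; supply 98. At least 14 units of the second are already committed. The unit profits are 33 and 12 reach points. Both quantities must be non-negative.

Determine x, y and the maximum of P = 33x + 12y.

x = 1, y = 14, maximum P = 201

Feasible corners and P = 33x + 12y:
  (0, 85/6) → P = 170
  (0, 14) → P = 168
  (1, 14) → P = 201

The optimum lies where x + 6y = 85 and y = 14.
Solving simultaneously gives x = 1, y = 14.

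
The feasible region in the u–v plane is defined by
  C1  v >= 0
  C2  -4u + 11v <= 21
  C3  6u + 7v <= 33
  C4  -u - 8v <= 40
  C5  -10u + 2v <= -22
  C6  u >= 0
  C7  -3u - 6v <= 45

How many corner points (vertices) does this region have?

3

Of the 21 pairwise boundary intersections, those satisfying every inequality are:
  (11/2, 0)
  (11/5, 0)
  (110/41, 99/41)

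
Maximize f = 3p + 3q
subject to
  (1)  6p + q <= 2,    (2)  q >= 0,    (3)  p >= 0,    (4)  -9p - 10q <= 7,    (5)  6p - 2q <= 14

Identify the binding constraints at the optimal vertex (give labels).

Extreme points and f = 3p + 3q:
  (1/3, 0) → f = 1
  (0, 2) → f = 6
  (0, 0) → f = 0

The maximum is at (0, 2). Substituting into each constraint, equality holds for (1) and (3); the remaining constraints have slack.

(1) and (3)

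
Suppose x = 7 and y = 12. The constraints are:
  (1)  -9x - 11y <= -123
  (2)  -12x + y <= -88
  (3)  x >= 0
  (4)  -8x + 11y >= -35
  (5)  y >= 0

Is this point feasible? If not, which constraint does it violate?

not feasible — violates (2)

Constraint (2): -12x + y = -72, which is not ≤ -88. All other constraints are satisfied.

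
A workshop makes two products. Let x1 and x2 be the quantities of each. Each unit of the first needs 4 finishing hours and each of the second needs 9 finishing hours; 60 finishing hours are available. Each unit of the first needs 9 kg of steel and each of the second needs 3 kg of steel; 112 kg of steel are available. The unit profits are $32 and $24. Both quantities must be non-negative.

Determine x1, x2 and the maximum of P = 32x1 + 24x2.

x1 = 12, x2 = 4/3, maximum P = 416

Feasible corners and P = 32x1 + 24x2:
  (0, 0) → P = 0
  (0, 20/3) → P = 160
  (112/9, 0) → P = 3584/9
  (12, 4/3) → P = 416

At the optimal vertex, 4x1 + 9x2 = 60 and 9x1 + 3x2 = 112.
Solving simultaneously gives x1 = 12, x2 = 4/3.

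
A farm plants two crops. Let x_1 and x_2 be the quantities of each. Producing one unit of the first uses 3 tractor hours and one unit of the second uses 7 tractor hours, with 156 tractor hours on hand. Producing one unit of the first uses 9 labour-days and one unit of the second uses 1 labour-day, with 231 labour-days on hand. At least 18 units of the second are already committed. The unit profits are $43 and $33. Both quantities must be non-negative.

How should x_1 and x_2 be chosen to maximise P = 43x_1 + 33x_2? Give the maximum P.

x_1 = 10, x_2 = 18, maximum P = 1024

Vertices and P = 43x_1 + 33x_2:
  (0, 156/7) → P = 5148/7
  (0, 18) → P = 594
  (10, 18) → P = 1024

At the optimal vertex, 3x_1 + 7x_2 = 156 and x_2 = 18.
Solving simultaneously gives x_1 = 10, x_2 = 18.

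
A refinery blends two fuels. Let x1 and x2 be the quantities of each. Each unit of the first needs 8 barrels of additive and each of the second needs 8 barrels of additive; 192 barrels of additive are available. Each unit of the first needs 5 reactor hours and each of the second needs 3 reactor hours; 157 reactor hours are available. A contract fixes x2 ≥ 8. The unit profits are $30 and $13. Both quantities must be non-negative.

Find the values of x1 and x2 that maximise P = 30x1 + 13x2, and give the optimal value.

At the optimal vertex, 8x1 + 8x2 = 192 and x2 = 8.
Solving simultaneously gives x1 = 16, x2 = 8.

x1 = 16, x2 = 8, maximum P = 584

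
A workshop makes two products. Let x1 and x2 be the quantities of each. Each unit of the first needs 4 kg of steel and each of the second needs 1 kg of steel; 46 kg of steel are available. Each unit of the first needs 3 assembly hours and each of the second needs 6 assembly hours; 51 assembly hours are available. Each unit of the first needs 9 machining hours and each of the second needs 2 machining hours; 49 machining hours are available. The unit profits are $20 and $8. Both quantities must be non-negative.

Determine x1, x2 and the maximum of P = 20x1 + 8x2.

x1 = 4, x2 = 13/2, maximum P = 132

Vertices and P = 20x1 + 8x2:
  (0, 0) → P = 0
  (0, 17/2) → P = 68
  (49/9, 0) → P = 980/9
  (4, 13/2) → P = 132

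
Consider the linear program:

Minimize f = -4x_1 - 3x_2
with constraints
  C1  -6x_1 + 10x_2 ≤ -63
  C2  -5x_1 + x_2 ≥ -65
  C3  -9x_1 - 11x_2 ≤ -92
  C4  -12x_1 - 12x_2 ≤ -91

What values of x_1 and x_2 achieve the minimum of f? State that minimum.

Feasible corners and f = -4x_1 - 3x_2:
  (587/44, 75/44) → f = -2573/44
  (1613/156, -5/52) → f = -6407/156
  (807/64, -125/64) → f = -2853/64

x_1 = 587/44, x_2 = 75/44, minimum f = -2573/44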